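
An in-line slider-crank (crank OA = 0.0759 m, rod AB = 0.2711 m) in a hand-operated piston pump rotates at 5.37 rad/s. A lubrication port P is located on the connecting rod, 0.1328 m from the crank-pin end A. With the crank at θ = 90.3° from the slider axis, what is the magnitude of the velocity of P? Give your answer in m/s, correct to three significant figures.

ω = 5.37 rad/s.  Crank-pin speed |V_A| = rω = 0.40758 m/s, perpendicular to OA.
Rod angle: sinφ = −(r/L) sinθ ⇒ φ = -16.258°; ω_rod = −rω cosθ/√(L²−r²sin²θ) = +0.0081999 rad/s.
V_P = V_A + ω_rod × AP, with AP = 0.1328 m along the rod.
Components: V_Px = −rω sinθ − a·ω_rod·sinφ = -0.40727 m/s;  V_Py = rω cosθ + a·ω_rod·cosφ = -0.0010887 m/s.
|V_P| = √(V_Px² + V_Py²) = 0.40727 m/s.

0.407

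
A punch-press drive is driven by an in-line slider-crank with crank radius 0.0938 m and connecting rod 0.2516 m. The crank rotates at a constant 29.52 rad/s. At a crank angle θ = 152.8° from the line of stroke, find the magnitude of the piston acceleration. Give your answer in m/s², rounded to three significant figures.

54.0

ω = 29.52 rad/s
x(θ) = r cosθ + √(L² − r² sin²θ); with ω constant, a = ω²·d²x/dθ².
d²x/dθ² = −r cosθ − r²(cos2θ)/√u − r⁴ sin²2θ/(4u^{3/2}),  u = L² − r² sin²θ = 0.0614642 m².
Substituting r = 0.0938 m, L = 0.2516 m, θ = 152.8°: d²x/dθ² = +0.061929 m.
a = ω²·d²x/dθ² = (29.52)²·(+0.061929) = +53.966 m/s²;  |a| = 53.966 m/s².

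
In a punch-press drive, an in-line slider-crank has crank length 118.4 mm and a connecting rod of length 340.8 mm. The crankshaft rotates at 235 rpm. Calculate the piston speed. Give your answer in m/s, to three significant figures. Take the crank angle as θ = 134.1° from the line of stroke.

ω = 2π·235/60 = 24.61 rad/s
For an in-line slider-crank, x = r cosθ + √(L² − r² sin²θ), so v = −rω sinθ·[1 + r cosθ/√(L² − r² sin²θ)].
With r = 0.1184 m, L = 0.3408 m, θ = 134.1°: √(L² − r² sin²θ) = 0.33002 m.
v = −0.1184·24.61·0.71813·[1 + 0.1184·-0.69591/0.33002] = -1.57 m/s.
|v| = 1.57 m/s.

1.57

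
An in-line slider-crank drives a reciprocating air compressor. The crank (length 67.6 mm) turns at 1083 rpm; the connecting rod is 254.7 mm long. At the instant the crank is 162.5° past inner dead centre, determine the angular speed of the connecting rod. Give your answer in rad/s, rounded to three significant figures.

ω = 113.4 rad/s (converted from 1083 rpm).
The rod makes angle φ with the slider axis where L sinφ = r sinθ; differentiating, L cosφ·φ̇ = r ω cosθ.
L cosφ = √(L² − r² sin²θ) = 0.25389 m.
|ω_rod| = r ω |cosθ| / √(L² − r² sin²θ) = 0.0676·113.4·0.95372/0.25389 = 28.799 rad/s.

28.8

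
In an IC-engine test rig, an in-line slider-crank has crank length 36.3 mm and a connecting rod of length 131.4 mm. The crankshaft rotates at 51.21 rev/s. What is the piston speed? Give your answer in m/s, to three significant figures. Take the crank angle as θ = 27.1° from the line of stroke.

6.64

ω = 2π·51.2 = 321.8 rad/s
For an in-line slider-crank, x = r cosθ + √(L² − r² sin²θ), so v = −rω sinθ·[1 + r cosθ/√(L² − r² sin²θ)].
With r = 0.0363 m, L = 0.1314 m, θ = 27.1°: √(L² − r² sin²θ) = 0.13036 m.
v = −0.0363·321.8·0.45554·[1 + 0.0363·0.89021/0.13036] = -6.6397 m/s.
|v| = 6.6397 m/s.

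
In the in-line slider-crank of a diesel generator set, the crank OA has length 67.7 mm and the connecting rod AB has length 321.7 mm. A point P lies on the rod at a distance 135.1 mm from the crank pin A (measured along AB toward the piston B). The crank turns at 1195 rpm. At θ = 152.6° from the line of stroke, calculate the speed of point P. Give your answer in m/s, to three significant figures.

5.65

ω = 125.1 rad/s.  Crank-pin speed |V_A| = rω = 8.472 m/s, perpendicular to OA.
Rod angle: sinφ = −(r/L) sinθ ⇒ φ = -5.558°; ω_rod = −rω cosθ/√(L²−r²sin²θ) = +23.491 rad/s.
V_P = V_A + ω_rod × AP, with AP = 0.1351 m along the rod.
Components: V_Px = −rω sinθ − a·ω_rod·sinφ = -3.5914 m/s;  V_Py = rω cosθ + a·ω_rod·cosφ = -4.3628 m/s.
|V_P| = √(V_Px² + V_Py²) = 5.6509 m/s.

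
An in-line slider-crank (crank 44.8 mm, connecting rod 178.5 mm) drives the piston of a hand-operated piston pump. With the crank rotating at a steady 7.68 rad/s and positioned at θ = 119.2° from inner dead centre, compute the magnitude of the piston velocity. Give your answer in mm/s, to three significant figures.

263

ω = 7.68 rad/s
For an in-line slider-crank, x = r cosθ + √(L² − r² sin²θ), so v = −rω sinθ·[1 + r cosθ/√(L² − r² sin²θ)].
With r = 0.0448 m, L = 0.1785 m, θ = 119.2°: √(L² − r² sin²θ) = 0.17416 m.
v = −0.0448·7.68·0.87292·[1 + 0.0448·-0.48786/0.17416] = -0.26265 m/s.
|v| = 0.26265 m/s = 262.65 mm/s.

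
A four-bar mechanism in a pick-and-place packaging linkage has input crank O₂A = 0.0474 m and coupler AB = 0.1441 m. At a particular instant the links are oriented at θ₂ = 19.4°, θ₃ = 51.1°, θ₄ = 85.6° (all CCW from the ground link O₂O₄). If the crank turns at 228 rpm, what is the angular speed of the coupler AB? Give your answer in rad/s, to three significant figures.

ω₂ = 23.88 rad/s (from 228 rpm).
Differentiating the loop-closure r₂e^{iθ₂}+r₃e^{iθ₃}=r₁+r₄e^{iθ₄} gives r₂ω₂e^{iθ₂}+r₃ω₃e^{iθ₃}=r₄ω₄e^{iθ₄}.
Eliminating the other unknown: ω₃ = r₂ω₂ sin(θ₄−θ₂) / [r₃ sin(θ₃−θ₄)].
Numerator sine = +0.91496; denominator sine = -0.56641.
Result = 0.0474·23.88·(+0.91496) / (0.1441·(-0.56641)) = -12.687 rad/s; magnitude 12.687 rad/s.

12.7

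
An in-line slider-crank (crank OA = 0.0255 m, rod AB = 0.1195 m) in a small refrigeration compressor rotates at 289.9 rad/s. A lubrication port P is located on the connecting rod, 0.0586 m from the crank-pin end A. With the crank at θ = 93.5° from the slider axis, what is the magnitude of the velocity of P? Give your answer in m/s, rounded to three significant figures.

7.33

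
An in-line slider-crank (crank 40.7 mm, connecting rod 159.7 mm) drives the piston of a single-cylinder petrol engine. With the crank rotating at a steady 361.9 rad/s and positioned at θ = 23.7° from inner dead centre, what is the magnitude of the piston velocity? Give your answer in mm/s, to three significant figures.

ω = 361.9 rad/s
For an in-line slider-crank, x = r cosθ + √(L² − r² sin²θ), so v = −rω sinθ·[1 + r cosθ/√(L² − r² sin²θ)].
With r = 0.0407 m, L = 0.1597 m, θ = 23.7°: √(L² − r² sin²θ) = 0.15886 m.
v = −0.0407·361.9·0.40195·[1 + 0.0407·0.91566/0.15886] = -7.3093 m/s.
|v| = 7.3093 m/s = 7309.3 mm/s.

7310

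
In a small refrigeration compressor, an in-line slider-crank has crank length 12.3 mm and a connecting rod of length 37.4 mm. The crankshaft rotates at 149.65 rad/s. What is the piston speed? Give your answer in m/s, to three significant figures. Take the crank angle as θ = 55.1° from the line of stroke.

ω = 149.7 rad/s
For an in-line slider-crank, x = r cosθ + √(L² − r² sin²θ), so v = −rω sinθ·[1 + r cosθ/√(L² − r² sin²θ)].
With r = 0.0123 m, L = 0.0374 m, θ = 55.1°: √(L² − r² sin²θ) = 0.036014 m.
v = −0.0123·149.7·0.82015·[1 + 0.0123·0.57215/0.036014] = -1.8046 m/s.
|v| = 1.8046 m/s.

1.80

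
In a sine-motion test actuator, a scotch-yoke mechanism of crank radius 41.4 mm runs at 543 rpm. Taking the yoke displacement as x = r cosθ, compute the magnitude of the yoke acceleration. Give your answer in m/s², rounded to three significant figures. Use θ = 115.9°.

ω = 56.86 rad/s (from 543 rpm).
x = r cosθ ⇒ ẍ = −rω² cosθ (ω constant).
|a| = rω²|cosθ| = 0.0414·(56.86)²·|cos 115.9°| = 58.471 m/s².

58.5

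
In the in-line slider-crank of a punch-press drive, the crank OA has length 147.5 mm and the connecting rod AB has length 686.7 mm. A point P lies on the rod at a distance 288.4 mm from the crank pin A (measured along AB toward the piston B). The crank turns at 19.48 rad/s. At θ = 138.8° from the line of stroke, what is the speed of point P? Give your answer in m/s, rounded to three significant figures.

ω = 19.48 rad/s.  Crank-pin speed |V_A| = rω = 2.8733 m/s, perpendicular to OA.
Rod angle: sinφ = −(r/L) sinθ ⇒ φ = -8.134°; ω_rod = −rω cosθ/√(L²−r²sin²θ) = +3.1803 rad/s.
V_P = V_A + ω_rod × AP, with AP = 0.2884 m along the rod.
Components: V_Px = −rω sinθ − a·ω_rod·sinφ = -1.7628 m/s;  V_Py = rω cosθ + a·ω_rod·cosφ = -1.254 m/s.
|V_P| = √(V_Px² + V_Py²) = 2.1633 m/s.

2.16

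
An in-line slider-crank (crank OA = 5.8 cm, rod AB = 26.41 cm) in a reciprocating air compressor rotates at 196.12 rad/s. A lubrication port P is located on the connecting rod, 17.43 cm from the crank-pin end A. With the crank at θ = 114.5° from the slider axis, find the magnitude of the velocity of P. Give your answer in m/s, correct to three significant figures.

9.85

ω = 196.1 rad/s.  Crank-pin speed |V_A| = rω = 11.375 m/s, perpendicular to OA.
Rod angle: sinφ = −(r/L) sinθ ⇒ φ = -11.528°; ω_rod = −rω cosθ/√(L²−r²sin²θ) = +18.229 rad/s.
V_P = V_A + ω_rod × AP, with AP = 0.1743 m along the rod.
Components: V_Px = −rω sinθ − a·ω_rod·sinφ = -9.7158 m/s;  V_Py = rω cosθ + a·ω_rod·cosφ = -1.6039 m/s.
|V_P| = √(V_Px² + V_Py²) = 9.8473 m/s.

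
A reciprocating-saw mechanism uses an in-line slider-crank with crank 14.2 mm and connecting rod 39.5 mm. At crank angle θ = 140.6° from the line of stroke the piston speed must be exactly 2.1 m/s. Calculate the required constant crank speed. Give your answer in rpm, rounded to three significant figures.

For an in-line slider-crank, |v_piston| = rω|sinθ|·[1 + r cosθ/√(L² − r² sin²θ)].
With r = 0.0142 m, L = 0.0395 m, θ = 140.6°: the bracketed kinematic factor |dx/dθ| = 0.0064415 m.
ω = v/|dx/dθ| = 2.1/0.0064415 = 326.01 rad/s.
N = 60ω/(2π) = 3113.2 rpm.

3110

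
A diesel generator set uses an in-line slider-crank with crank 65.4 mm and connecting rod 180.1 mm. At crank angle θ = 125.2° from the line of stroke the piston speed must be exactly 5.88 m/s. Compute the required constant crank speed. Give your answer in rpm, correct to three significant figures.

For an in-line slider-crank, |v_piston| = rω|sinθ|·[1 + r cosθ/√(L² − r² sin²θ)].
With r = 0.0654 m, L = 0.1801 m, θ = 125.2°: the bracketed kinematic factor |dx/dθ| = 0.041727 m.
ω = v/|dx/dθ| = 5.88/0.041727 = 140.91 rad/s.
N = 60ω/(2π) = 1345.6 rpm.

1350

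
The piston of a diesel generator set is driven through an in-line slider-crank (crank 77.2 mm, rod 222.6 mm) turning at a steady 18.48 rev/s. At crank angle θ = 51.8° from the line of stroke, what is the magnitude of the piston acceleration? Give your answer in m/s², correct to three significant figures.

567

ω = 2π·18.5 = 116.1 rad/s
x(θ) = r cosθ + √(L² − r² sin²θ); with ω constant, a = ω²·d²x/dθ².
d²x/dθ² = −r cosθ − r²(cos2θ)/√u − r⁴ sin²2θ/(4u^{3/2}),  u = L² − r² sin²θ = 0.0458701 m².
Substituting r = 0.0772 m, L = 0.2226 m, θ = 51.8°: d²x/dθ² = -0.042052 m.
a = ω²·d²x/dθ² = (116.1)²·(-0.042052) = -566.95 m/s²;  |a| = 566.95 m/s².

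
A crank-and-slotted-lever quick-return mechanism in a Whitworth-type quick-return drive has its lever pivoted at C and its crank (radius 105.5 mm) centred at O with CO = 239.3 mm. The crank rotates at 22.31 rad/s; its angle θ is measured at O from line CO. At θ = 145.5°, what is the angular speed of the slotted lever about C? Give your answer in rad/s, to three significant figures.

8.06

ω = 22.31 rad/s
Crank pin A relative to C: A = (d + r cosθ, r sinθ); lever angle φ = atan2(r sinθ, d + r cosθ).
Differentiating tanφ: φ̇ = rω(d cosθ + r)/(d² + r² + 2dr cosθ).
d² + r² + 2dr cosθ = |CA|² = 0.0267827 m²;  d cosθ + r = -0.091713 m.
|ω_lever| = |0.1055·22.31·-0.091713| / 0.0267827 = 8.0599 rad/s.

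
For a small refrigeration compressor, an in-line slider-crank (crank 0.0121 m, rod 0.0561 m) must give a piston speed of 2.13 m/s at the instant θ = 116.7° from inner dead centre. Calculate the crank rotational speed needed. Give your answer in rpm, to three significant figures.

2090

For an in-line slider-crank, |v_piston| = rω|sinθ|·[1 + r cosθ/√(L² − r² sin²θ)].
With r = 0.0121 m, L = 0.0561 m, θ = 116.7°: the bracketed kinematic factor |dx/dθ| = 0.0097422 m.
ω = v/|dx/dθ| = 2.13/0.0097422 = 218.64 rad/s.
N = 60ω/(2π) = 2087.8 rpm.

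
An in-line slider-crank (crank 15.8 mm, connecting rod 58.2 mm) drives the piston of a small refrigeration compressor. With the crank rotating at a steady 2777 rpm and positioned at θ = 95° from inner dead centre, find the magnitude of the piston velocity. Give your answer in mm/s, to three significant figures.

4460

ω = 2π·2777/60 = 290.8 rad/s
For an in-line slider-crank, x = r cosθ + √(L² − r² sin²θ), so v = −rω sinθ·[1 + r cosθ/√(L² − r² sin²θ)].
With r = 0.0158 m, L = 0.0582 m, θ = 95°: √(L² − r² sin²θ) = 0.056031 m.
v = −0.0158·290.8·0.99619·[1 + 0.0158·-0.08716/0.056031] = -4.4648 m/s.
|v| = 4.4648 m/s = 4464.8 mm/s.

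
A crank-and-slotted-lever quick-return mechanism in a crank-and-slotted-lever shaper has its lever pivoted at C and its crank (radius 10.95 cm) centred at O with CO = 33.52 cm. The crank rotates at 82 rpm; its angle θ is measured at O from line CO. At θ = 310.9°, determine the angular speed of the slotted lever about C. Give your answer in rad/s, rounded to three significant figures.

1.79

ω = 8.587 rad/s (from 82 rpm).
Crank pin A relative to C: A = (d + r cosθ, r sinθ); lever angle φ = atan2(r sinθ, d + r cosθ).
Differentiating tanφ: φ̇ = rω(d cosθ + r)/(d² + r² + 2dr cosθ).
d² + r² + 2dr cosθ = |CA|² = 0.172413 m²;  d cosθ + r = +0.32897 m.
|ω_lever| = |0.1095·8.587·+0.32897| / 0.172413 = 1.7941 rad/s.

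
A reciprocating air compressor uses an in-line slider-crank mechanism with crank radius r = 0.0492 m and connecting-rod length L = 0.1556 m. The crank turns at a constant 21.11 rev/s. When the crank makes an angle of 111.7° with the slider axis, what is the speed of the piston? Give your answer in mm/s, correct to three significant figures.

5320

ω = 2π·21.1 = 132.6 rad/s
For an in-line slider-crank, x = r cosθ + √(L² − r² sin²θ), so v = −rω sinθ·[1 + r cosθ/√(L² − r² sin²θ)].
With r = 0.0492 m, L = 0.1556 m, θ = 111.7°: √(L² − r² sin²θ) = 0.14873 m.
v = −0.0492·132.6·0.92913·[1 + 0.0492·-0.36975/0.14873] = -5.3217 m/s.
|v| = 5.3217 m/s = 5321.7 mm/s.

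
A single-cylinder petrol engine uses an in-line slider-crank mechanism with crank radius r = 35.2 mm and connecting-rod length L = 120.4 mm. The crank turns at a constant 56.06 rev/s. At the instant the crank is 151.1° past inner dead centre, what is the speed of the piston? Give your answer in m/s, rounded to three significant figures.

ω = 2π·56.1 = 352.2 rad/s
For an in-line slider-crank, x = r cosθ + √(L² − r² sin²θ), so v = −rω sinθ·[1 + r cosθ/√(L² − r² sin²θ)].
With r = 0.0352 m, L = 0.1204 m, θ = 151.1°: √(L² − r² sin²θ) = 0.11919 m.
v = −0.0352·352.2·0.48328·[1 + 0.0352·-0.87546/0.11919] = -4.4429 m/s.
|v| = 4.4429 m/s.

4.44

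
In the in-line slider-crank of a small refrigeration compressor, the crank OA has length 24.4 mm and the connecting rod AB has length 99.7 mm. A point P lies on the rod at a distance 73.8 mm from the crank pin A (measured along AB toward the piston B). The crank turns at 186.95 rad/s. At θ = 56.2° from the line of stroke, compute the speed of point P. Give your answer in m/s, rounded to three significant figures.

4.23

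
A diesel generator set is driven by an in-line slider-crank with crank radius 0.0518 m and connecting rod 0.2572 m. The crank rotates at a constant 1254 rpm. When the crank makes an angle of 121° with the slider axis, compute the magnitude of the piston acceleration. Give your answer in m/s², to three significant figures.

ω = 2π·1254/60 = 131.3 rad/s
x(θ) = r cosθ + √(L² − r² sin²θ); with ω constant, a = ω²·d²x/dθ².
d²x/dθ² = −r cosθ − r²(cos2θ)/√u − r⁴ sin²2θ/(4u^{3/2}),  u = L² − r² sin²θ = 0.0641804 m².
Substituting r = 0.0518 m, L = 0.2572 m, θ = 121°: d²x/dθ² = +0.031565 m.
a = ω²·d²x/dθ² = (131.3)²·(+0.031565) = +544.33 m/s²;  |a| = 544.33 m/s².

544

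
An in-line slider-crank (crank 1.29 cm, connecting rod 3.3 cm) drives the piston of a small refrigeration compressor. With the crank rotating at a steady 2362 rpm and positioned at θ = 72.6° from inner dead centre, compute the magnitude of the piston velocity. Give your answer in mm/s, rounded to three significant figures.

ω = 2π·2362/60 = 247.3 rad/s
For an in-line slider-crank, x = r cosθ + √(L² − r² sin²θ), so v = −rω sinθ·[1 + r cosθ/√(L² − r² sin²θ)].
With r = 0.0129 m, L = 0.033 m, θ = 72.6°: √(L² − r² sin²θ) = 0.030618 m.
v = −0.0129·247.3·0.95424·[1 + 0.0129·0.29904/0.030618] = -3.4284 m/s.
|v| = 3.4284 m/s = 3428.4 mm/s.

3430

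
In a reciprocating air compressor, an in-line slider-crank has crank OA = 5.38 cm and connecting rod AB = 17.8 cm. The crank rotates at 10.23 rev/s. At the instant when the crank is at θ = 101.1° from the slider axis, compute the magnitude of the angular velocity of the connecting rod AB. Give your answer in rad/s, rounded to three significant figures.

ω = 64.28 rad/s (converted from 10.23 rev/s).
The rod makes angle φ with the slider axis where L sinφ = r sinθ; differentiating, L cosφ·φ̇ = r ω cosθ.
L cosφ = √(L² − r² sin²θ) = 0.16999 m.
|ω_rod| = r ω |cosθ| / √(L² − r² sin²θ) = 0.0538·64.28·0.19252/0.16999 = 3.9165 rad/s.

3.92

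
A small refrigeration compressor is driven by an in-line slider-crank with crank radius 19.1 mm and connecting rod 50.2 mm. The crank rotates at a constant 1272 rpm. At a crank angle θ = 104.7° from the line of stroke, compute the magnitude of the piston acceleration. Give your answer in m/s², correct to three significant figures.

205

ω = 2π·1272/60 = 133.2 rad/s
x(θ) = r cosθ + √(L² − r² sin²θ); with ω constant, a = ω²·d²x/dθ².
d²x/dθ² = −r cosθ − r²(cos2θ)/√u − r⁴ sin²2θ/(4u^{3/2}),  u = L² − r² sin²θ = 0.00217872 m².
Substituting r = 0.0191 m, L = 0.0502 m, θ = 104.7°: d²x/dθ² = +0.011577 m.
a = ω²·d²x/dθ² = (133.2)²·(+0.011577) = +205.41 m/s²;  |a| = 205.41 m/s².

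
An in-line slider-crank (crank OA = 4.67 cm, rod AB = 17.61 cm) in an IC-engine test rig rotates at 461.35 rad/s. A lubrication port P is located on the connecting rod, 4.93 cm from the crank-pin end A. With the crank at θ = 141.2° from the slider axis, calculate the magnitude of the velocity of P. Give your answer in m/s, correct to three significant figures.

ω = 461.4 rad/s.  Crank-pin speed |V_A| = rω = 21.545 m/s, perpendicular to OA.
Rod angle: sinφ = −(r/L) sinθ ⇒ φ = -9.565°; ω_rod = −rω cosθ/√(L²−r²sin²θ) = +96.693 rad/s.
V_P = V_A + ω_rod × AP, with AP = 0.0493 m along the rod.
Components: V_Px = −rω sinθ − a·ω_rod·sinφ = -12.708 m/s;  V_Py = rω cosθ + a·ω_rod·cosφ = -12.09 m/s.
|V_P| = √(V_Px² + V_Py²) = 17.54 m/s.

17.5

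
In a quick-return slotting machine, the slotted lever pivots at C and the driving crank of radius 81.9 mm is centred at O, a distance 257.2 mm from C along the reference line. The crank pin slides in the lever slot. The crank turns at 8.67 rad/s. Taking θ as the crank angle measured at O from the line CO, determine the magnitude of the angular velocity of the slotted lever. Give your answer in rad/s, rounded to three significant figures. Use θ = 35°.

ω = 8.67 rad/s
Crank pin A relative to C: A = (d + r cosθ, r sinθ); lever angle φ = atan2(r sinθ, d + r cosθ).
Differentiating tanφ: φ̇ = rω(d cosθ + r)/(d² + r² + 2dr cosθ).
d² + r² + 2dr cosθ = |CA|² = 0.10737 m²;  d cosθ + r = +0.29259 m.
|ω_lever| = |0.0819·8.67·+0.29259| / 0.10737 = 1.935 rad/s.

1.93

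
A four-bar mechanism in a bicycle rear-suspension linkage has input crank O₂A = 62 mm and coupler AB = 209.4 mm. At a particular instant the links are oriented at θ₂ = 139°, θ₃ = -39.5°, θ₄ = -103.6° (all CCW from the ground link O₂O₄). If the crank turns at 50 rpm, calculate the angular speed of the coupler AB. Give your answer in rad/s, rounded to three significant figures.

1.53

ω₂ = 5.236 rad/s (from 50 rpm).
Differentiating the loop-closure r₂e^{iθ₂}+r₃e^{iθ₃}=r₁+r₄e^{iθ₄} gives r₂ω₂e^{iθ₂}+r₃ω₃e^{iθ₃}=r₄ω₄e^{iθ₄}.
Eliminating the other unknown: ω₃ = r₂ω₂ sin(θ₄−θ₂) / [r₃ sin(θ₃−θ₄)].
Numerator sine = +0.88782; denominator sine = +0.89956.
Result = 0.062·5.236·(+0.88782) / (0.2094·(+0.89956)) = +1.5301 rad/s; magnitude 1.5301 rad/s.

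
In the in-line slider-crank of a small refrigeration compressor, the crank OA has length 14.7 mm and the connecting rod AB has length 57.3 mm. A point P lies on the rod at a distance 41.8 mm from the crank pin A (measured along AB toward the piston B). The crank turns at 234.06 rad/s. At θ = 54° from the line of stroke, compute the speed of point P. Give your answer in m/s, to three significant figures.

ω = 234.1 rad/s.  Crank-pin speed |V_A| = rω = 3.4407 m/s, perpendicular to OA.
Rod angle: sinφ = −(r/L) sinθ ⇒ φ = -11.979°; ω_rod = −rω cosθ/√(L²−r²sin²θ) = -36.08 rad/s.
V_P = V_A + ω_rod × AP, with AP = 0.0418 m along the rod.
Components: V_Px = −rω sinθ − a·ω_rod·sinφ = -3.0966 m/s;  V_Py = rω cosθ + a·ω_rod·cosφ = +0.54707 m/s.
|V_P| = √(V_Px² + V_Py²) = 3.1445 m/s.

3.14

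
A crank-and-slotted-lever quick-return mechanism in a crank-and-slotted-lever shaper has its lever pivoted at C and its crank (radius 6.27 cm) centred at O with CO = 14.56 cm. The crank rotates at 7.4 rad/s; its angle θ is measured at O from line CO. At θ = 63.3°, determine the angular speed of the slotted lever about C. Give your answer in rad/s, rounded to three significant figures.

1.78

ω = 7.4 rad/s
Crank pin A relative to C: A = (d + r cosθ, r sinθ); lever angle φ = atan2(r sinθ, d + r cosθ).
Differentiating tanφ: φ̇ = rω(d cosθ + r)/(d² + r² + 2dr cosθ).
d² + r² + 2dr cosθ = |CA|² = 0.0333344 m²;  d cosθ + r = +0.12812 m.
|ω_lever| = |0.0627·7.4·+0.12812| / 0.0333344 = 1.7833 rad/s.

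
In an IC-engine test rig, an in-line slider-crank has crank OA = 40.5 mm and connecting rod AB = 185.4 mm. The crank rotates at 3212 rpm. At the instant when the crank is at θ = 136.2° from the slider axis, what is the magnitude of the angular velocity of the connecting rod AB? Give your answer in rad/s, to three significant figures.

ω = 336.4 rad/s (converted from 3212 rpm).
The rod makes angle φ with the slider axis where L sinφ = r sinθ; differentiating, L cosφ·φ̇ = r ω cosθ.
L cosφ = √(L² − r² sin²θ) = 0.18327 m.
|ω_rod| = r ω |cosθ| / √(L² − r² sin²θ) = 0.0405·336.4·0.72176/0.18327 = 53.649 rad/s.

53.6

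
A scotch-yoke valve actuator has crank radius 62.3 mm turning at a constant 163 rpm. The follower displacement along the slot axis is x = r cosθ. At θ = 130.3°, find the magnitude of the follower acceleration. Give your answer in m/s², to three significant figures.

11.7

ω = 17.07 rad/s (from 163 rpm).
x = r cosθ ⇒ ẍ = −rω² cosθ (ω constant).
|a| = rω²|cosθ| = 0.0623·(17.07)²·|cos 130.3°| = 11.74 m/s².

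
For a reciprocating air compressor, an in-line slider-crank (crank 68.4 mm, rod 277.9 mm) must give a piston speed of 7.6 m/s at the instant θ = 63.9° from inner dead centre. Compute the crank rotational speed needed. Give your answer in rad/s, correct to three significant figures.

111

For an in-line slider-crank, |v_piston| = rω|sinθ|·[1 + r cosθ/√(L² − r² sin²θ)].
With r = 0.0684 m, L = 0.2779 m, θ = 63.9°: the bracketed kinematic factor |dx/dθ| = 0.068245 m.
ω = v/|dx/dθ| = 7.6/0.068245 = 111.36 rad/s.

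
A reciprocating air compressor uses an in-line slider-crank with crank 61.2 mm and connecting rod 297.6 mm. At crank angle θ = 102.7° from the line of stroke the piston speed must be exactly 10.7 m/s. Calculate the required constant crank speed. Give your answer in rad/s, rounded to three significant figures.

For an in-line slider-crank, |v_piston| = rω|sinθ|·[1 + r cosθ/√(L² − r² sin²θ)].
With r = 0.0612 m, L = 0.2976 m, θ = 102.7°: the bracketed kinematic factor |dx/dθ| = 0.056948 m.
ω = v/|dx/dθ| = 10.7/0.056948 = 187.89 rad/s.

188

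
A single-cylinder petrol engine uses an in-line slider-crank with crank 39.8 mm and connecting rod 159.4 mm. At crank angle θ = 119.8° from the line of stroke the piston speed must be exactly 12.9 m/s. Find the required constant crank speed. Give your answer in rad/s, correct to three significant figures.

428

For an in-line slider-crank, |v_piston| = rω|sinθ|·[1 + r cosθ/√(L² − r² sin²θ)].
With r = 0.0398 m, L = 0.1594 m, θ = 119.8°: the bracketed kinematic factor |dx/dθ| = 0.030147 m.
ω = v/|dx/dθ| = 12.9/0.030147 = 427.9 rad/s.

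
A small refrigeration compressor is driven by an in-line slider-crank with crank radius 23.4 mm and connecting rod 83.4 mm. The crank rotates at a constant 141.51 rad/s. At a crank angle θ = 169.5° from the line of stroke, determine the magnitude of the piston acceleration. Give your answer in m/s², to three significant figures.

ω = 141.5 rad/s
x(θ) = r cosθ + √(L² − r² sin²θ); with ω constant, a = ω²·d²x/dθ².
d²x/dθ² = −r cosθ − r²(cos2θ)/√u − r⁴ sin²2θ/(4u^{3/2}),  u = L² − r² sin²θ = 0.00693738 m².
Substituting r = 0.0234 m, L = 0.0834 m, θ = 169.5°: d²x/dθ² = +0.016854 m.
a = ω²·d²x/dθ² = (141.5)²·(+0.016854) = +337.5 m/s²;  |a| = 337.5 m/s².

338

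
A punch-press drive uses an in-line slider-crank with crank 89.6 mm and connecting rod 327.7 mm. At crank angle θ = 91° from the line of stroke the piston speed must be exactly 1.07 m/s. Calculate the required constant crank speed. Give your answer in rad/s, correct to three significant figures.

12.0

For an in-line slider-crank, |v_piston| = rω|sinθ|·[1 + r cosθ/√(L² − r² sin²θ)].
With r = 0.0896 m, L = 0.3277 m, θ = 91°: the bracketed kinematic factor |dx/dθ| = 0.089142 m.
ω = v/|dx/dθ| = 1.07/0.089142 = 12.003 rad/s.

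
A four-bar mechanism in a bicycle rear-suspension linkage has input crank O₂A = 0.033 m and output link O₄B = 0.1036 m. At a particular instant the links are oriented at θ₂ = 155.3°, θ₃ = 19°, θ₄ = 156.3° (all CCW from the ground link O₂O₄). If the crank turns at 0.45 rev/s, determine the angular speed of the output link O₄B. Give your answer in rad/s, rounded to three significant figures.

ω₂ = 2.827 rad/s (from 0.45 rev/s).
Differentiating the loop-closure r₂e^{iθ₂}+r₃e^{iθ₃}=r₁+r₄e^{iθ₄} gives r₂ω₂e^{iθ₂}+r₃ω₃e^{iθ₃}=r₄ω₄e^{iθ₄}.
Eliminating the other unknown: ω₄ = r₂ω₂ sin(θ₂−θ₃) / [r₄ sin(θ₄−θ₃)].
Numerator sine = +0.69088; denominator sine = +0.67816.
Result = 0.033·2.827·(+0.69088) / (0.1036·(+0.67816)) = +0.91753 rad/s; magnitude 0.91753 rad/s.

0.918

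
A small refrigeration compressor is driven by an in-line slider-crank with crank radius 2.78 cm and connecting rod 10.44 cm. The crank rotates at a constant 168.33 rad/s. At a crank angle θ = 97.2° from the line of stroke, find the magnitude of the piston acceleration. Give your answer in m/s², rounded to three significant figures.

309

ω = 168.3 rad/s
x(θ) = r cosθ + √(L² − r² sin²θ); with ω constant, a = ω²·d²x/dθ².
d²x/dθ² = −r cosθ − r²(cos2θ)/√u − r⁴ sin²2θ/(4u^{3/2}),  u = L² − r² sin²θ = 0.0101387 m².
Substituting r = 0.0278 m, L = 0.1044 m, θ = 97.2°: d²x/dθ² = +0.010909 m.
a = ω²·d²x/dθ² = (168.3)²·(+0.010909) = +309.12 m/s²;  |a| = 309.12 m/s².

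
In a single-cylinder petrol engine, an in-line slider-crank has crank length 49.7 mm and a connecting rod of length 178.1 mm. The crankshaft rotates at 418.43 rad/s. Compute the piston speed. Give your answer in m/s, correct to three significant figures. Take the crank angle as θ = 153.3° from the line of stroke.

7.00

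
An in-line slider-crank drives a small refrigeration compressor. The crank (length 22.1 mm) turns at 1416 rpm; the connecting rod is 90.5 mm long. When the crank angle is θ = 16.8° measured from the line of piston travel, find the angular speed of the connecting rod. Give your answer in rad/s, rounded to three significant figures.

34.8

ω = 148.3 rad/s (converted from 1416 rpm).
The rod makes angle φ with the slider axis where L sinφ = r sinθ; differentiating, L cosφ·φ̇ = r ω cosθ.
L cosφ = √(L² − r² sin²θ) = 0.090274 m.
|ω_rod| = r ω |cosθ| / √(L² − r² sin²θ) = 0.0221·148.3·0.95732/0.090274 = 34.752 rad/s.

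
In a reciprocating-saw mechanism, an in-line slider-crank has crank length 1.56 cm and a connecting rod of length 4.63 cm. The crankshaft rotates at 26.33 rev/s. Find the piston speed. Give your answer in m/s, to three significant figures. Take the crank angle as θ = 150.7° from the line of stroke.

0.887

ω = 2π·26.3 = 165.4 rad/s
For an in-line slider-crank, x = r cosθ + √(L² − r² sin²θ), so v = −rω sinθ·[1 + r cosθ/√(L² − r² sin²θ)].
With r = 0.0156 m, L = 0.0463 m, θ = 150.7°: √(L² − r² sin²θ) = 0.045666 m.
v = −0.0156·165.4·0.48938·[1 + 0.0156·-0.87207/0.045666] = -0.88674 m/s.
|v| = 0.88674 m/s.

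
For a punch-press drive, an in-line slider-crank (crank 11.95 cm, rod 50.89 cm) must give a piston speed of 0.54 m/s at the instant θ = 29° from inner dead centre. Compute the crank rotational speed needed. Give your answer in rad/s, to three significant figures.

7.72

For an in-line slider-crank, |v_piston| = rω|sinθ|·[1 + r cosθ/√(L² − r² sin²θ)].
With r = 0.1195 m, L = 0.5089 m, θ = 29°: the bracketed kinematic factor |dx/dθ| = 0.069911 m.
ω = v/|dx/dθ| = 0.54/0.069911 = 7.7241 rad/s.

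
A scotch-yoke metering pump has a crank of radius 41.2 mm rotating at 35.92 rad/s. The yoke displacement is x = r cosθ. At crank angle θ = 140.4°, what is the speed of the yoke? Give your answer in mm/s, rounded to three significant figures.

943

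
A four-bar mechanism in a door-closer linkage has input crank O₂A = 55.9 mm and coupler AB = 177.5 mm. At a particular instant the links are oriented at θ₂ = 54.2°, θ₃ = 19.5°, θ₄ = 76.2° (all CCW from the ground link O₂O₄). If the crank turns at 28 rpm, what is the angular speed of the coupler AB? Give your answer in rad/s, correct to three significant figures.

0.414

ω₂ = 2.932 rad/s (from 28 rpm).
Differentiating the loop-closure r₂e^{iθ₂}+r₃e^{iθ₃}=r₁+r₄e^{iθ₄} gives r₂ω₂e^{iθ₂}+r₃ω₃e^{iθ₃}=r₄ω₄e^{iθ₄}.
Eliminating the other unknown: ω₃ = r₂ω₂ sin(θ₄−θ₂) / [r₃ sin(θ₃−θ₄)].
Numerator sine = +0.37461; denominator sine = -0.83581.
Result = 0.0559·2.932·(+0.37461) / (0.1775·(-0.83581)) = -0.41388 rad/s; magnitude 0.41388 rad/s.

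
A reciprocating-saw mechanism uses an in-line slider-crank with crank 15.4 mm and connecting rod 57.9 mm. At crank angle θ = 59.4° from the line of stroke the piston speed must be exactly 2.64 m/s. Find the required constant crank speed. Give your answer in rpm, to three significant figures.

For an in-line slider-crank, |v_piston| = rω|sinθ|·[1 + r cosθ/√(L² − r² sin²θ)].
With r = 0.0154 m, L = 0.0579 m, θ = 59.4°: the bracketed kinematic factor |dx/dθ| = 0.015099 m.
ω = v/|dx/dθ| = 2.64/0.015099 = 174.85 rad/s.
N = 60ω/(2π) = 1669.6 rpm.

1670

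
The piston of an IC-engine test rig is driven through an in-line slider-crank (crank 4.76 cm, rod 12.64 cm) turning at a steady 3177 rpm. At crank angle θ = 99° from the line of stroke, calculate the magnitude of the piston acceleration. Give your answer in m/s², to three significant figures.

ω = 2π·3177/60 = 332.7 rad/s
x(θ) = r cosθ + √(L² − r² sin²θ); with ω constant, a = ω²·d²x/dθ².
d²x/dθ² = −r cosθ − r²(cos2θ)/√u − r⁴ sin²2θ/(4u^{3/2}),  u = L² − r² sin²θ = 0.0137666 m².
Substituting r = 0.0476 m, L = 0.1264 m, θ = 99°: d²x/dθ² = +0.025736 m.
a = ω²·d²x/dθ² = (332.7)²·(+0.025736) = +2848.6 m/s²;  |a| = 2848.6 m/s².

2850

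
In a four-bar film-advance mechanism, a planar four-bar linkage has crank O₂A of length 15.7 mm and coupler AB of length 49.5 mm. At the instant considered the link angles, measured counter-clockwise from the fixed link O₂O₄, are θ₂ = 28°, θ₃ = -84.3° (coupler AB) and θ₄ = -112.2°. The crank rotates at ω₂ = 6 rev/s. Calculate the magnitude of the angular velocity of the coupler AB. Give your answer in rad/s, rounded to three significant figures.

16.4

ω₂ = 37.7 rad/s (from 6 rev/s).
Differentiating the loop-closure r₂e^{iθ₂}+r₃e^{iθ₃}=r₁+r₄e^{iθ₄} gives r₂ω₂e^{iθ₂}+r₃ω₃e^{iθ₃}=r₄ω₄e^{iθ₄}.
Eliminating the other unknown: ω₃ = r₂ω₂ sin(θ₄−θ₂) / [r₃ sin(θ₃−θ₄)].
Numerator sine = -0.64011; denominator sine = +0.46793.
Result = 0.0157·37.7·(-0.64011) / (0.0495·(+0.46793)) = -16.357 rad/s; magnitude 16.357 rad/s.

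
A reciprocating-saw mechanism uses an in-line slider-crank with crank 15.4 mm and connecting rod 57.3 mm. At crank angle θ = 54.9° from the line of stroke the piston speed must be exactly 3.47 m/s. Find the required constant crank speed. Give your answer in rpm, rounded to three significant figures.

2270

For an in-line slider-crank, |v_piston| = rω|sinθ|·[1 + r cosθ/√(L² − r² sin²θ)].
With r = 0.0154 m, L = 0.0573 m, θ = 54.9°: the bracketed kinematic factor |dx/dθ| = 0.014595 m.
ω = v/|dx/dθ| = 3.47/0.014595 = 237.74 rad/s.
N = 60ω/(2π) = 2270.3 rpm.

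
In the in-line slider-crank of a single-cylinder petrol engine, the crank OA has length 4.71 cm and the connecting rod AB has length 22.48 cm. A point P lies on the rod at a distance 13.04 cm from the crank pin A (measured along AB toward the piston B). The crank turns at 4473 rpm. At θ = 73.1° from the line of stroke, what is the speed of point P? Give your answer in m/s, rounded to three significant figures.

ω = 468.4 rad/s.  Crank-pin speed |V_A| = rω = 22.062 m/s, perpendicular to OA.
Rod angle: sinφ = −(r/L) sinθ ⇒ φ = -11.565°; ω_rod = −rω cosθ/√(L²−r²sin²θ) = -29.121 rad/s.
V_P = V_A + ω_rod × AP, with AP = 0.1304 m along the rod.
Components: V_Px = −rω sinθ − a·ω_rod·sinφ = -21.871 m/s;  V_Py = rω cosθ + a·ω_rod·cosφ = +2.6932 m/s.
|V_P| = √(V_Px² + V_Py²) = 22.036 m/s.

22.0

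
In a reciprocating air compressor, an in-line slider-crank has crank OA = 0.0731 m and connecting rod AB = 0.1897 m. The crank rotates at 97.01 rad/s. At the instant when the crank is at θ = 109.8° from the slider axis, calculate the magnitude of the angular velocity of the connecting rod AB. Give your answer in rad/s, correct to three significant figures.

13.6

ω = 97.01 rad/s
The rod makes angle φ with the slider axis where L sinφ = r sinθ; differentiating, L cosφ·φ̇ = r ω cosθ.
L cosφ = √(L² − r² sin²θ) = 0.17679 m.
|ω_rod| = r ω |cosθ| / √(L² − r² sin²θ) = 0.0731·97.01·0.33874/0.17679 = 13.587 rad/s.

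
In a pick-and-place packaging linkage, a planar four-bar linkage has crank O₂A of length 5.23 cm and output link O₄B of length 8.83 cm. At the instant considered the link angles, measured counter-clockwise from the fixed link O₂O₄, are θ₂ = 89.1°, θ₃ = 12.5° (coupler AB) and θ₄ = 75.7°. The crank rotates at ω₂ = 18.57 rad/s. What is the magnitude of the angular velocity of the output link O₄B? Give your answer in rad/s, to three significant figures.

12.0

ω₂ = 18.57 rad/s
Differentiating the loop-closure r₂e^{iθ₂}+r₃e^{iθ₃}=r₁+r₄e^{iθ₄} gives r₂ω₂e^{iθ₂}+r₃ω₃e^{iθ₃}=r₄ω₄e^{iθ₄}.
Eliminating the other unknown: ω₄ = r₂ω₂ sin(θ₂−θ₃) / [r₄ sin(θ₄−θ₃)].
Numerator sine = +0.97278; denominator sine = +0.89259.
Result = 0.0523·18.57·(+0.97278) / (0.0883·(+0.89259)) = +11.987 rad/s; magnitude 11.987 rad/s.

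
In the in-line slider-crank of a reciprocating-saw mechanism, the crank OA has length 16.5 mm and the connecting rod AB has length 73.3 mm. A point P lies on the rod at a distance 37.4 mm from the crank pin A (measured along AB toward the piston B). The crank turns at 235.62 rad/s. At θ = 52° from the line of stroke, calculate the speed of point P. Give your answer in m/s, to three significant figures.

3.49

ω = 235.6 rad/s.  Crank-pin speed |V_A| = rω = 3.8877 m/s, perpendicular to OA.
Rod angle: sinφ = −(r/L) sinθ ⇒ φ = -10.217°; ω_rod = −rω cosθ/√(L²−r²sin²θ) = -33.18 rad/s.
V_P = V_A + ω_rod × AP, with AP = 0.0374 m along the rod.
Components: V_Px = −rω sinθ − a·ω_rod·sinφ = -3.2837 m/s;  V_Py = rω cosθ + a·ω_rod·cosφ = +1.1723 m/s.
|V_P| = √(V_Px² + V_Py²) = 3.4867 m/s.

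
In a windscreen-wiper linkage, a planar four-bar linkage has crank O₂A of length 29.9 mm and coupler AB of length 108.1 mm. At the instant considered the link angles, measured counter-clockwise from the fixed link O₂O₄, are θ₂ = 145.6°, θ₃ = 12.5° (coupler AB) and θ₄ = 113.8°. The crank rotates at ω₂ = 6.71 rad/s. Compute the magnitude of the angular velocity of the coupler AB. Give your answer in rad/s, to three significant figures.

ω₂ = 6.71 rad/s
Differentiating the loop-closure r₂e^{iθ₂}+r₃e^{iθ₃}=r₁+r₄e^{iθ₄} gives r₂ω₂e^{iθ₂}+r₃ω₃e^{iθ₃}=r₄ω₄e^{iθ₄}.
Eliminating the other unknown: ω₃ = r₂ω₂ sin(θ₄−θ₂) / [r₃ sin(θ₃−θ₄)].
Numerator sine = -0.52696; denominator sine = -0.98061.
Result = 0.0299·6.71·(-0.52696) / (0.1081·(-0.98061)) = +0.99734 rad/s; magnitude 0.99734 rad/s.

0.997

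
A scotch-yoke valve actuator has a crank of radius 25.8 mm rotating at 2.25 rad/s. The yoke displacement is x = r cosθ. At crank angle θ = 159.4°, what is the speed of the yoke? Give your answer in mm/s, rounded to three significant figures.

20.4

ω = 2.25 rad/s
x = r cosθ ⇒ ẋ = −rω sinθ.
|v| = rω|sinθ| = 0.0258·2.25·|sin 159.4°| = 0.020424 m/s = 20.424 mm/s.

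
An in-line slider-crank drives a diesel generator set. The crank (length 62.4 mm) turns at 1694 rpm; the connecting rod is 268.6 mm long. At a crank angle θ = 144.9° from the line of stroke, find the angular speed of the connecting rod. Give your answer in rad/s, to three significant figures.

ω = 177.4 rad/s (converted from 1694 rpm).
The rod makes angle φ with the slider axis where L sinφ = r sinθ; differentiating, L cosφ·φ̇ = r ω cosθ.
L cosφ = √(L² − r² sin²θ) = 0.26619 m.
|ω_rod| = r ω |cosθ| / √(L² − r² sin²θ) = 0.0624·177.4·0.81815/0.26619 = 34.022 rad/s.

34.0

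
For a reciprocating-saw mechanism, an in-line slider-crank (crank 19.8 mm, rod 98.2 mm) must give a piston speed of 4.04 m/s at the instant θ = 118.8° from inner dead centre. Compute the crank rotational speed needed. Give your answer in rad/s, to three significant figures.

258

For an in-line slider-crank, |v_piston| = rω|sinθ|·[1 + r cosθ/√(L² − r² sin²θ)].
With r = 0.0198 m, L = 0.0982 m, θ = 118.8°: the bracketed kinematic factor |dx/dθ| = 0.015639 m.
ω = v/|dx/dθ| = 4.04/0.015639 = 258.34 rad/s.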